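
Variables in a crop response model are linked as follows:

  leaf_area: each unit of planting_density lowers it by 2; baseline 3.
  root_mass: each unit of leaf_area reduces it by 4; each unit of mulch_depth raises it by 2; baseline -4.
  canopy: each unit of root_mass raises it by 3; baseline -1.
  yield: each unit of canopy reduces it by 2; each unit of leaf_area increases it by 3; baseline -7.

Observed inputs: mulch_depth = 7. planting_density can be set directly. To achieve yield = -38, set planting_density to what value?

Substituting into the root_mass equation gives root_mass = 8*planting_density - 2.
Substituting into the canopy equation gives canopy = 24*planting_density - 7.
Substituting into the yield equation gives yield = -54*planting_density + 16.
Solve -54*planting_density + 16 = -38: planting_density = (-38 - 16) / -54 = 1.

planting_density = 1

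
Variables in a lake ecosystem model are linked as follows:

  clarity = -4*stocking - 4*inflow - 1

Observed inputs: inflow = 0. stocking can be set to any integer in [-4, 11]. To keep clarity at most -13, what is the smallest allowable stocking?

stocking = 3

Substituting into the clarity equation gives clarity = -4*stocking - 1.
Require -4*stocking - 1 ≤ -13, so stocking ≥ 3.
The smallest integer in [-4, 11] satisfying this is 3.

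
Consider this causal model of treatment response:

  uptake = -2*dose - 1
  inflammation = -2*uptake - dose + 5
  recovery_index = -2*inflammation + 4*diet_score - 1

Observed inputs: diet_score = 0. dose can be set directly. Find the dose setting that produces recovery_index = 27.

Substituting into the inflammation equation gives inflammation = 3*dose + 7.
So recovery_index = -6*dose - 15.
Solve -6*dose - 15 = 27: dose = (27 + 15) / -6 = -7.

dose = -7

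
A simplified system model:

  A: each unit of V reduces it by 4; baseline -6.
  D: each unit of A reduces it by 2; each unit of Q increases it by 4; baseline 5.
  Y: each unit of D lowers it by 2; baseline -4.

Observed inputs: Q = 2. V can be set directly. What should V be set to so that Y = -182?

Substituting into the D equation gives D = 8*V + 25.
So Y = -16*V - 54.
Solve -16*V - 54 = -182: V = (-182 + 54) / -16 = 8.

V = 8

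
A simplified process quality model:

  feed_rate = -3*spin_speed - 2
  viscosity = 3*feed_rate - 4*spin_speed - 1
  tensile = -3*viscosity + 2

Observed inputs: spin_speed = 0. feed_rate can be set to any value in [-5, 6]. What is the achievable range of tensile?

Intervening on feed_rate fixes its value directly, overriding its dependence on spin_speed.
Substituting into the viscosity equation gives viscosity = 3*feed_rate - 1.
tensile becomes -9*feed_rate + 5.
Linear in feed_rate, so extremes are at the endpoints: feed_rate = -5 gives tensile = 50; feed_rate = 6 gives tensile = -49.

-49 to 50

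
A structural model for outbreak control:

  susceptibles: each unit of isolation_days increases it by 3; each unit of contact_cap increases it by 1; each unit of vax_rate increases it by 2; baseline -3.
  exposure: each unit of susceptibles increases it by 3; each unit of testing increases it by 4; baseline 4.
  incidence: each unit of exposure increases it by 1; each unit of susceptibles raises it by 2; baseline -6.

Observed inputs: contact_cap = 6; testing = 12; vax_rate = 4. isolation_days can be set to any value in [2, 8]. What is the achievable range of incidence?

131 to 221

Substituting into the susceptibles equation gives susceptibles = 3*isolation_days + 11.
Substituting into the exposure equation gives exposure = 9*isolation_days + 85.
Substituting into the incidence equation gives incidence = 15*isolation_days + 101.
Linear in isolation_days, so extremes are at the endpoints: isolation_days = 2 gives incidence = 131; isolation_days = 8 gives incidence = 221.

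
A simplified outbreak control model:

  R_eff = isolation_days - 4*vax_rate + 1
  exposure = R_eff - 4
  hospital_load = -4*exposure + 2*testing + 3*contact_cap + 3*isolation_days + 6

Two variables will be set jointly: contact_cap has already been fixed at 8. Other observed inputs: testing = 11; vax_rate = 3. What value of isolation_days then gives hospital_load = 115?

With contact_cap held at 8:
Substituting into the R_eff equation gives R_eff = isolation_days - 11.
So exposure = isolation_days - 15.
hospital_load becomes -isolation_days + 112.
Solve -isolation_days + 112 = 115: isolation_days = (115 - 112) / -1 = -3.

isolation_days = -3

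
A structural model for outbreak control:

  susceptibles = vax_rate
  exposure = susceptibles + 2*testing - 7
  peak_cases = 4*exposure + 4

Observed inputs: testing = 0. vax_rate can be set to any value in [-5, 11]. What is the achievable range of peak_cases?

Substituting into the exposure equation gives exposure = vax_rate - 7.
Substituting into the peak_cases equation gives peak_cases = 4*vax_rate - 24.
Linear in vax_rate, so extremes are at the endpoints: vax_rate = -5 gives peak_cases = -44; vax_rate = 11 gives peak_cases = 20.

-44 to 20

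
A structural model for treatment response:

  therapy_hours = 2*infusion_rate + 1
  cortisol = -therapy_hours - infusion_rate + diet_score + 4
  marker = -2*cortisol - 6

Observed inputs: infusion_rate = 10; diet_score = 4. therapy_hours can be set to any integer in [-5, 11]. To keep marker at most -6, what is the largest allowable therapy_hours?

therapy_hours = -2

Intervening on therapy_hours fixes its value directly, overriding its dependence on infusion_rate.
Substituting into the cortisol equation gives cortisol = -therapy_hours - 2.
Substituting into the marker equation gives marker = 2*therapy_hours - 2.
Require 2*therapy_hours - 2 ≤ -6, so therapy_hours ≤ -2.
The largest integer in [-5, 11] satisfying this is -2.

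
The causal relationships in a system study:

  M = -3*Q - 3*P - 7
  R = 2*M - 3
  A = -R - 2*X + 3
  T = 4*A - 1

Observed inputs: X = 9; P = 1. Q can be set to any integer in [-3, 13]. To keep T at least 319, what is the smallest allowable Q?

Substituting into the M equation gives M = -3*Q - 10.
So R = -6*Q - 23.
This gives A = 6*Q + 8.
Substituting into the T equation gives T = 24*Q + 31.
Require 24*Q + 31 ≥ 319, so Q ≥ 12.
The smallest integer in [-3, 13] satisfying this is 12.

Q = 12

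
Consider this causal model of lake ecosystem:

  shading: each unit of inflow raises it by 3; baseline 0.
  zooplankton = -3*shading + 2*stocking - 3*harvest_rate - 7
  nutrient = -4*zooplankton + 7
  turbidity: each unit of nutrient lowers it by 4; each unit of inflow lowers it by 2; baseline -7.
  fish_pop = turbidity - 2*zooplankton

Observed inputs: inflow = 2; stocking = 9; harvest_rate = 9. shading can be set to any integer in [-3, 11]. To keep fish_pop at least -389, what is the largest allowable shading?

shading = 3

Intervening on shading fixes its value directly, overriding its dependence on inflow.
Substituting into the zooplankton equation gives zooplankton = -3*shading - 16.
Substituting into the nutrient equation gives nutrient = 12*shading + 71.
Substituting into the turbidity equation gives turbidity = -48*shading - 295.
fish_pop becomes -42*shading - 263.
Require -42*shading - 263 ≥ -389, so shading ≤ 3.
The largest integer in [-3, 11] satisfying this is 3.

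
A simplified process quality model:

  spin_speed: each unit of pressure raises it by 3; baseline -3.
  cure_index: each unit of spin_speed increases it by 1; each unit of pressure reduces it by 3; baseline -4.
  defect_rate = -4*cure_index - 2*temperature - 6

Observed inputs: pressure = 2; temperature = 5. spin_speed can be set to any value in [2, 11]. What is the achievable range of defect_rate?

Intervening on spin_speed fixes its value directly, overriding its dependence on pressure.
Substituting into the cure_index equation gives cure_index = spin_speed - 10.
Substituting into the defect_rate equation gives defect_rate = -4*spin_speed + 24.
Linear in spin_speed, so extremes are at the endpoints: spin_speed = 2 gives defect_rate = 16; spin_speed = 11 gives defect_rate = -20.

-20 to 16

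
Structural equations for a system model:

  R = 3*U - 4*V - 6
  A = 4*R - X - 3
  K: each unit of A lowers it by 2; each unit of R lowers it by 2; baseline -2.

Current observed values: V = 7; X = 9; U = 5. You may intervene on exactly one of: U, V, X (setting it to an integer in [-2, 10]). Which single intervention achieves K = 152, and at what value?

set U = 7

Intervening on U: with other inputs at their observed values, K = -30*U + 362. Solving for 152 gives U = 7, within [-2, 10].
Intervening on V: K = 40*V - 68. Reaching 152 requires V = 11/2, not an integer.
Intervening on X: K = 2*X + 194. Reaching 152 requires X = -21, outside [-2, 10].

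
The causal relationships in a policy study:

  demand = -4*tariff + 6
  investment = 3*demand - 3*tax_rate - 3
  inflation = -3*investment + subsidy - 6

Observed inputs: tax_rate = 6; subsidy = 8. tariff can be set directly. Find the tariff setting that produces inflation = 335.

Substituting into the investment equation gives investment = -12*tariff - 3.
Substituting into the inflation equation gives inflation = 36*tariff + 11.
Solve 36*tariff + 11 = 335: tariff = (335 - 11) / 36 = 9.

tariff = 9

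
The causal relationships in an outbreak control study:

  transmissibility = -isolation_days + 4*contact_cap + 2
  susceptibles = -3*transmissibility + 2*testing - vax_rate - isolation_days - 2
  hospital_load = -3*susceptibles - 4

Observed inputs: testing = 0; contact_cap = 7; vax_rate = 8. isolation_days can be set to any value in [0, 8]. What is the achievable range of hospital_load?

Substituting into the transmissibility equation gives transmissibility = -isolation_days + 30.
Substituting into the susceptibles equation gives susceptibles = 2*isolation_days - 100.
Substituting into the hospital_load equation gives hospital_load = -6*isolation_days + 296.
Linear in isolation_days, so extremes are at the endpoints: isolation_days = 0 gives hospital_load = 296; isolation_days = 8 gives hospital_load = 248.

248 to 296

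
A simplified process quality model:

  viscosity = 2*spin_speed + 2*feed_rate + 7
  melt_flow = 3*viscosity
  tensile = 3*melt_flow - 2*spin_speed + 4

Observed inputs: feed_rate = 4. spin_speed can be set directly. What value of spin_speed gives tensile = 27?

Substituting into the viscosity equation gives viscosity = 2*spin_speed + 15.
melt_flow becomes 6*spin_speed + 45.
Substituting into the tensile equation gives tensile = 16*spin_speed + 139.
Solve 16*spin_speed + 139 = 27: spin_speed = (27 - 139) / 16 = -7.

spin_speed = -7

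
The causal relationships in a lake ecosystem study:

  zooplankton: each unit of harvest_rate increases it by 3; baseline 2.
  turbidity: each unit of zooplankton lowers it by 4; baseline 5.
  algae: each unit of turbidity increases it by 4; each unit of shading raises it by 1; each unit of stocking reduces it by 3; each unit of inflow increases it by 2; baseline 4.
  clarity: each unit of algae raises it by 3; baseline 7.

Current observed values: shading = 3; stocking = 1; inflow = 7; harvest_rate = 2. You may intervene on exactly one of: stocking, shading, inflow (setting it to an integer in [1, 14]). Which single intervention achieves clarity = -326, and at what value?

set stocking = 8

Intervening on stocking: with other inputs at their observed values, clarity = -9*stocking - 254. Solving for -326 gives stocking = 8, within [1, 14].
Intervening on shading: clarity = 3*shading - 272. Reaching -326 requires shading = -18, outside [1, 14].
Intervening on inflow: clarity = 6*inflow - 305. Reaching -326 requires inflow = -7/2, not an integer.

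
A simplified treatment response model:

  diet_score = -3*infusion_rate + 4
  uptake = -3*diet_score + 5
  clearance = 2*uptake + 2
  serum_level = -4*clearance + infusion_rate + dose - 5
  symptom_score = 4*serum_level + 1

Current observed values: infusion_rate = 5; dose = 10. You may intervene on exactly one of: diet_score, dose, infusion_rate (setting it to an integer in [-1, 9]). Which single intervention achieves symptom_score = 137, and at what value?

set diet_score = 3

Intervening on diet_score: with other inputs at their observed values, symptom_score = 96*diet_score - 151. Solving for 137 gives diet_score = 3, within [-1, 9].
Intervening on dose: symptom_score = 4*dose - 1247. Reaching 137 requires dose = 346, outside [-1, 9].
Intervening on infusion_rate: symptom_score = -284*infusion_rate + 213. Reaching 137 requires infusion_rate = 19/71, not an integer.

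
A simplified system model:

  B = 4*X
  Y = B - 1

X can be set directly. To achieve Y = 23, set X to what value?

X = 6

Substituting into the Y equation gives Y = 4*X - 1.
Solve 4*X - 1 = 23: X = (23 + 1) / 4 = 6.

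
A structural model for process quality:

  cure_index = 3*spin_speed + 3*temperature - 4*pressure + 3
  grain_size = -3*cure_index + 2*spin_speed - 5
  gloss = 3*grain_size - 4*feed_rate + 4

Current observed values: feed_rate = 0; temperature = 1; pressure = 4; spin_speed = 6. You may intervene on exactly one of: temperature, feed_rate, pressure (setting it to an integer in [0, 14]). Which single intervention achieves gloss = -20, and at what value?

Intervening on temperature: with other inputs at their observed values, gloss = -27*temperature - 20. Solving for -20 gives temperature = 0, within [0, 14].
Intervening on feed_rate: gloss = -4*feed_rate - 47. Reaching -20 requires feed_rate = -27/4, not an integer.
Intervening on pressure: gloss = 36*pressure - 191. Reaching -20 requires pressure = 19/4, not an integer.

set temperature = 0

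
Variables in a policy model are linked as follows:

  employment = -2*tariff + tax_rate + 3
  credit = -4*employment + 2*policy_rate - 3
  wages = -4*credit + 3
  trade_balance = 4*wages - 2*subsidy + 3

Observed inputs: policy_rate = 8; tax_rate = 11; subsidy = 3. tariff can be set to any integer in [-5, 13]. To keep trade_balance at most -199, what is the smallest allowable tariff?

Substituting into the employment equation gives employment = -2*tariff + 14.
This gives credit = 8*tariff - 43.
Substituting into the wages equation gives wages = -32*tariff + 175.
Substituting into the trade_balance equation gives trade_balance = -128*tariff + 697.
Require -128*tariff + 697 ≤ -199, so tariff ≥ 7.
The smallest integer in [-5, 13] satisfying this is 7.

tariff = 7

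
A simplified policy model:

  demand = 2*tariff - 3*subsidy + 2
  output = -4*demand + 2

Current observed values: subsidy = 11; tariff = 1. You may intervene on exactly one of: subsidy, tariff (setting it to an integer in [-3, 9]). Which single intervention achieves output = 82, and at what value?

set subsidy = 8

Intervening on subsidy: with other inputs at their observed values, output = 12*subsidy - 14. Solving for 82 gives subsidy = 8, within [-3, 9].
Intervening on tariff: output = -8*tariff + 126. Reaching 82 requires tariff = 11/2, not an integer.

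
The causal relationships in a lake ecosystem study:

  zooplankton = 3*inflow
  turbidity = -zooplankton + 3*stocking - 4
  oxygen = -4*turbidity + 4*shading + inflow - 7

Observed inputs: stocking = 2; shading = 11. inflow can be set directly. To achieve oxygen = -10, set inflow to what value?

inflow = -3

Substituting into the turbidity equation gives turbidity = -3*inflow + 2.
Substituting into the oxygen equation gives oxygen = 13*inflow + 29.
Solve 13*inflow + 29 = -10: inflow = (-10 - 29) / 13 = -3.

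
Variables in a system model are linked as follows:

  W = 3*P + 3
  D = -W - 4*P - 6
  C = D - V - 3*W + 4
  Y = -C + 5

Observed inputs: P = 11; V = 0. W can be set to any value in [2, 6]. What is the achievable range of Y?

59 to 75

Intervening on W fixes its value directly, overriding its dependence on P.
Substituting into the D equation gives D = -W - 50.
Substituting into the C equation gives C = -4*W - 46.
Substituting into the Y equation gives Y = 4*W + 51.
Linear in W, so extremes are at the endpoints: W = 2 gives Y = 59; W = 6 gives Y = 75.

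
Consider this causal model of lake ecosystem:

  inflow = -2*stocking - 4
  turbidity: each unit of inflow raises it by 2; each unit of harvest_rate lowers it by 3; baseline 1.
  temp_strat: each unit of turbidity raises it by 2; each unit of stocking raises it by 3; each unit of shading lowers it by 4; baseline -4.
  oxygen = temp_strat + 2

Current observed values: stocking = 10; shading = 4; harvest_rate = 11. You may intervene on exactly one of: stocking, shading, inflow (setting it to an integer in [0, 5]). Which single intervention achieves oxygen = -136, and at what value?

set shading = 1

Intervening on stocking: oxygen = -5*stocking - 98. Reaching -136 requires stocking = 38/5, not an integer.
Intervening on shading: with other inputs at their observed values, oxygen = -4*shading - 132. Solving for -136 gives shading = 1, within [0, 5].
Intervening on inflow: oxygen = 4*inflow - 52. Reaching -136 requires inflow = -21, outside [0, 5].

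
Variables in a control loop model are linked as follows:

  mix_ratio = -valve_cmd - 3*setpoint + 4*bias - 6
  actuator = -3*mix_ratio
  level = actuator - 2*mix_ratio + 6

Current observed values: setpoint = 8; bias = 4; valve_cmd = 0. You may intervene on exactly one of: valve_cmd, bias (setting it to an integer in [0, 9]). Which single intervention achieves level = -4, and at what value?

Intervening on valve_cmd: level = 5*valve_cmd + 76. Reaching -4 requires valve_cmd = -16, outside [0, 9].
Intervening on bias: with other inputs at their observed values, level = -20*bias + 156. Solving for -4 gives bias = 8, within [0, 9].

set bias = 8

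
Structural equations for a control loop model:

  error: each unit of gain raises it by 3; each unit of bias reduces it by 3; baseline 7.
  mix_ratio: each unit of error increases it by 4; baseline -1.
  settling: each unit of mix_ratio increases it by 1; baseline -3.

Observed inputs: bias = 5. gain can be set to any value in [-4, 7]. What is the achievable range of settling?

Substituting into the error equation gives error = 3*gain - 8.
Substituting into the mix_ratio equation gives mix_ratio = 12*gain - 33.
Substituting into the settling equation gives settling = 12*gain - 36.
Linear in gain, so extremes are at the endpoints: gain = -4 gives settling = -84; gain = 7 gives settling = 48.

-84 to 48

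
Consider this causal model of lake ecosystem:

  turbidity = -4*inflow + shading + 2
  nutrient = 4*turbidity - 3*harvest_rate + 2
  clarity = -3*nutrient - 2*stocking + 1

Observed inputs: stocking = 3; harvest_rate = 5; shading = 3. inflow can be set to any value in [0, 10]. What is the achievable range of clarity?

Substituting into the turbidity equation gives turbidity = -4*inflow + 5.
This gives nutrient = -16*inflow + 7.
clarity becomes 48*inflow - 26.
Linear in inflow, so extremes are at the endpoints: inflow = 0 gives clarity = -26; inflow = 10 gives clarity = 454.

-26 to 454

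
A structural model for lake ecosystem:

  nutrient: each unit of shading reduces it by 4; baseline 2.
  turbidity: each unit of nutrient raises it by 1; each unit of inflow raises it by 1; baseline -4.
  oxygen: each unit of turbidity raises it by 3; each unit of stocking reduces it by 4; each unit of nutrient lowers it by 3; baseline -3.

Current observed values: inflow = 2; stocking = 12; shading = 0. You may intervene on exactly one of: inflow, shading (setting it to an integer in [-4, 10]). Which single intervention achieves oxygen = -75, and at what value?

set inflow = -4

Intervening on inflow: with other inputs at their observed values, oxygen = 3*inflow - 63. Solving for -75 gives inflow = -4, within [-4, 10].
Intervening on shading: the paths from shading to oxygen cancel (net effect zero), leaving oxygen = -57; -75 is unreachable this way.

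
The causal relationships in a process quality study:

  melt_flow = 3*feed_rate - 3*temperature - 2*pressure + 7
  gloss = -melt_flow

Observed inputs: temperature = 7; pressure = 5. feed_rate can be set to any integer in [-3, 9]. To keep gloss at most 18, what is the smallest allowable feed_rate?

Substituting into the melt_flow equation gives melt_flow = 3*feed_rate - 24.
gloss becomes -3*feed_rate + 24.
Require -3*feed_rate + 24 ≤ 18, so feed_rate ≥ 2.
The smallest integer in [-3, 9] satisfying this is 2.

feed_rate = 2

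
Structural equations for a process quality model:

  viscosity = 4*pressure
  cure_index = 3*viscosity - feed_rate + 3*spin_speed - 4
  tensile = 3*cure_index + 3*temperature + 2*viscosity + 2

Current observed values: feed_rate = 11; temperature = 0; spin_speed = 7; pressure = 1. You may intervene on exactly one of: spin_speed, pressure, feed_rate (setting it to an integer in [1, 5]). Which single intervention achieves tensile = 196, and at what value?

set pressure = 4

Intervening on spin_speed: tensile = 9*spin_speed + 1. Reaching 196 requires spin_speed = 65/3, not an integer.
Intervening on pressure: with other inputs at their observed values, tensile = 44*pressure + 20. Solving for 196 gives pressure = 4, within [1, 5].
Intervening on feed_rate: tensile = -3*feed_rate + 97. Reaching 196 requires feed_rate = -33, outside [1, 5].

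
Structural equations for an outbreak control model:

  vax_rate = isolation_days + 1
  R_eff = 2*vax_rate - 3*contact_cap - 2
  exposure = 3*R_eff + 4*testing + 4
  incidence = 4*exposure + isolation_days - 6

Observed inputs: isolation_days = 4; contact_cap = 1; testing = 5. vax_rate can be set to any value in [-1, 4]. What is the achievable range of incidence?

Intervening on vax_rate fixes its value directly, overriding its dependence on isolation_days.
Substituting into the R_eff equation gives R_eff = 2*vax_rate - 5.
Substituting into the exposure equation gives exposure = 6*vax_rate + 9.
Substituting into the incidence equation gives incidence = 24*vax_rate + 34.
Linear in vax_rate, so extremes are at the endpoints: vax_rate = -1 gives incidence = 10; vax_rate = 4 gives incidence = 130.

10 to 130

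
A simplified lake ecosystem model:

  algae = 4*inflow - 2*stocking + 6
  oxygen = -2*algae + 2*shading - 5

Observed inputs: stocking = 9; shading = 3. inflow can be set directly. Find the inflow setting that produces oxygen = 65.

inflow = -5

Substituting into the algae equation gives algae = 4*inflow - 12.
Substituting into the oxygen equation gives oxygen = -8*inflow + 25.
Solve -8*inflow + 25 = 65: inflow = (65 - 25) / -8 = -5.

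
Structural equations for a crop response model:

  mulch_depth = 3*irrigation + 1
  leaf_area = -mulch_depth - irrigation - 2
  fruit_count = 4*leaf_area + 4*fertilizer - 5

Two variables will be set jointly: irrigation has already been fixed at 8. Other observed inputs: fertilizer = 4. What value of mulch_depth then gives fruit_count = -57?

With irrigation held at 8:
Intervening on mulch_depth fixes its value directly, overriding its dependence on irrigation.
Substituting into the leaf_area equation gives leaf_area = -mulch_depth - 10.
So fruit_count = -4*mulch_depth - 29.
Solve -4*mulch_depth - 29 = -57: mulch_depth = (-57 + 29) / -4 = 7.

mulch_depth = 7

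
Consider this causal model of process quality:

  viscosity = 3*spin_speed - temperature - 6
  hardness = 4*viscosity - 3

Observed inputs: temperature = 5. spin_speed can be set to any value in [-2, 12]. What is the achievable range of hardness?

-71 to 97

Substituting into the viscosity equation gives viscosity = 3*spin_speed - 11.
Substituting into the hardness equation gives hardness = 12*spin_speed - 47.
Linear in spin_speed, so extremes are at the endpoints: spin_speed = -2 gives hardness = -71; spin_speed = 12 gives hardness = 97.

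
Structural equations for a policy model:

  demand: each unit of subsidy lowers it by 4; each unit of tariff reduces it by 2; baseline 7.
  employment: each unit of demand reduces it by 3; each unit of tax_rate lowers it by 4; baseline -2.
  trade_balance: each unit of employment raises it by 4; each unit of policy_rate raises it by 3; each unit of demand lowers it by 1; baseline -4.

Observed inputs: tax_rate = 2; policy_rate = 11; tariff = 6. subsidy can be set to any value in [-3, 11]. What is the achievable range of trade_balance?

-102 to 626

Substituting into the demand equation gives demand = -4*subsidy - 5.
Substituting into the employment equation gives employment = 12*subsidy + 5.
Substituting into the trade_balance equation gives trade_balance = 52*subsidy + 54.
Linear in subsidy, so extremes are at the endpoints: subsidy = -3 gives trade_balance = -102; subsidy = 11 gives trade_balance = 626.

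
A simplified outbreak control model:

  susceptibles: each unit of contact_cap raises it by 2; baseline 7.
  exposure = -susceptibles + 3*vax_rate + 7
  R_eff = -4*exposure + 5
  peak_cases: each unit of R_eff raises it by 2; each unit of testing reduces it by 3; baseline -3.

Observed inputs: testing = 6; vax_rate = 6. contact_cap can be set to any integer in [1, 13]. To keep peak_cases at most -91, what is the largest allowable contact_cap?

Substituting into the exposure equation gives exposure = -2*contact_cap + 18.
Substituting into the R_eff equation gives R_eff = 8*contact_cap - 67.
So peak_cases = 16*contact_cap - 155.
Require 16*contact_cap - 155 ≤ -91, so contact_cap ≤ 4.
The largest integer in [1, 13] satisfying this is 4.

contact_cap = 4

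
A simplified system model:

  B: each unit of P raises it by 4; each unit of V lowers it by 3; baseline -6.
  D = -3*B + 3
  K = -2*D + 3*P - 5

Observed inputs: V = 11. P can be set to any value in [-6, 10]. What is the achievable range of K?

-407 to 25

Substituting into the B equation gives B = 4*P - 39.
D becomes -12*P + 120.
Substituting into the K equation gives K = 27*P - 245.
Linear in P, so extremes are at the endpoints: P = -6 gives K = -407; P = 10 gives K = 25.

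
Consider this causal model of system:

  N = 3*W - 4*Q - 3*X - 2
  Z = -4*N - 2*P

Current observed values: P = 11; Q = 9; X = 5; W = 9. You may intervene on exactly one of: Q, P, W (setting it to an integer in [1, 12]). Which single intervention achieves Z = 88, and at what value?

set P = 8

Intervening on Q: Z = 16*Q - 62. Reaching 88 requires Q = 75/8, not an integer.
Intervening on P: with other inputs at their observed values, Z = -2*P + 104. Solving for 88 gives P = 8, within [1, 12].
Intervening on W: Z = -12*W + 190. Reaching 88 requires W = 17/2, not an integer.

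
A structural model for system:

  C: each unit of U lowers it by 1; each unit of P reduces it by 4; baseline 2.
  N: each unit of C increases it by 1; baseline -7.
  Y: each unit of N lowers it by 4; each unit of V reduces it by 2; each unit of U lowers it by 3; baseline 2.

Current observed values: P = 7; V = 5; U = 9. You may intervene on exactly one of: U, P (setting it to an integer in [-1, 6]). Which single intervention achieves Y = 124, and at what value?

Intervening on U: with other inputs at their observed values, Y = U + 124. Solving for 124 gives U = 0, within [-1, 6].
Intervening on P: Y = 16*P + 21. Reaching 124 requires P = 103/16, not an integer.

set U = 0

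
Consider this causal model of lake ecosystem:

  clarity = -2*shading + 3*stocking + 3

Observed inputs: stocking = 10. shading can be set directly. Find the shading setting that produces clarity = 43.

shading = -5

Substituting into the clarity equation gives clarity = -2*shading + 33.
Solve -2*shading + 33 = 43: shading = (43 - 33) / -2 = -5.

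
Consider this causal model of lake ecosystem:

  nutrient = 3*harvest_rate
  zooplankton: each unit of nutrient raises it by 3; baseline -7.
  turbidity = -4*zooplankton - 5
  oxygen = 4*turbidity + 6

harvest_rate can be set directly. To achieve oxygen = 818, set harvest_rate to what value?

harvest_rate = -5

Substituting into the zooplankton equation gives zooplankton = 9*harvest_rate - 7.
So turbidity = -36*harvest_rate + 23.
Substituting into the oxygen equation gives oxygen = -144*harvest_rate + 98.
Solve -144*harvest_rate + 98 = 818: harvest_rate = (818 - 98) / -144 = -5.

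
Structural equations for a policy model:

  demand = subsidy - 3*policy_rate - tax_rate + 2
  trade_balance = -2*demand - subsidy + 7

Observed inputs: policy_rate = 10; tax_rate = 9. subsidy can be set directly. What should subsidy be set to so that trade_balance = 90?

subsidy = -3

Substituting into the demand equation gives demand = subsidy - 37.
Substituting into the trade_balance equation gives trade_balance = -3*subsidy + 81.
Solve -3*subsidy + 81 = 90: subsidy = (90 - 81) / -3 = -3.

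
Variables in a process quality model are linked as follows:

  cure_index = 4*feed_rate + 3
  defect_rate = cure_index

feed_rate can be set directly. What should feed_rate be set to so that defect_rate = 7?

feed_rate = 1

Substituting into the defect_rate equation gives defect_rate = 4*feed_rate + 3.
Solve 4*feed_rate + 3 = 7: feed_rate = (7 - 3) / 4 = 1.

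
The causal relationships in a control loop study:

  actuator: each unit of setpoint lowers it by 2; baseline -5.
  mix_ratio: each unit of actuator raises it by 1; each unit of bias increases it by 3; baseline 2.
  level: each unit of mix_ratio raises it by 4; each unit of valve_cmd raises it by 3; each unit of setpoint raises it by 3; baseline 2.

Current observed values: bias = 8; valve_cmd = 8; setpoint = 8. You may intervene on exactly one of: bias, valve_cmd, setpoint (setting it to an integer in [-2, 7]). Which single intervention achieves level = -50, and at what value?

set bias = -2

Intervening on bias: with other inputs at their observed values, level = 12*bias - 26. Solving for -50 gives bias = -2, within [-2, 7].
Intervening on valve_cmd: level = 3*valve_cmd + 46. Reaching -50 requires valve_cmd = -32, outside [-2, 7].
Intervening on setpoint: level = -5*setpoint + 110. Reaching -50 requires setpoint = 32, outside [-2, 7].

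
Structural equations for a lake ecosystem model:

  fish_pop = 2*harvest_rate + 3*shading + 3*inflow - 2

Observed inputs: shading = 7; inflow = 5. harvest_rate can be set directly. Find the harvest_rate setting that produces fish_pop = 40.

harvest_rate = 3

Substituting into the fish_pop equation gives fish_pop = 2*harvest_rate + 34.
Solve 2*harvest_rate + 34 = 40: harvest_rate = (40 - 34) / 2 = 3.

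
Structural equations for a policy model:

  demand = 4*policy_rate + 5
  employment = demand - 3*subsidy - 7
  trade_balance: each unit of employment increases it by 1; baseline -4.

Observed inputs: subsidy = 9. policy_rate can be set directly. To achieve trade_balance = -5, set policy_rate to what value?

Substituting into the employment equation gives employment = 4*policy_rate - 29.
Substituting into the trade_balance equation gives trade_balance = 4*policy_rate - 33.
Solve 4*policy_rate - 33 = -5: policy_rate = (-5 + 33) / 4 = 7.

policy_rate = 7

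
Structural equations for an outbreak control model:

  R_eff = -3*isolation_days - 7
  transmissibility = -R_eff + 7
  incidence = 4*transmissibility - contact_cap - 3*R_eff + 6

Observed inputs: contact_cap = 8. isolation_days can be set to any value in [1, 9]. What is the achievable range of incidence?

96 to 264

Substituting into the transmissibility equation gives transmissibility = 3*isolation_days + 14.
incidence becomes 21*isolation_days + 75.
Linear in isolation_days, so extremes are at the endpoints: isolation_days = 1 gives incidence = 96; isolation_days = 9 gives incidence = 264.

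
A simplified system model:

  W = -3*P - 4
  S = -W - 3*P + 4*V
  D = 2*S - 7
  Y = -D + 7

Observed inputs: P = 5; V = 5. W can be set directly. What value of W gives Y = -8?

W = -6

Intervening on W fixes its value directly, overriding its dependence on P.
Substituting into the S equation gives S = -W + 5.
Substituting into the D equation gives D = -2*W + 3.
Y becomes 2*W + 4.
Solve 2*W + 4 = -8: W = (-8 - 4) / 2 = -6.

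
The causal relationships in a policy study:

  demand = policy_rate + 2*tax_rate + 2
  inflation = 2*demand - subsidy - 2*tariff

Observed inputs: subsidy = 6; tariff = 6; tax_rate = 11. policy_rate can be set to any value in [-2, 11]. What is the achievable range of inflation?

Substituting into the demand equation gives demand = policy_rate + 24.
This gives inflation = 2*policy_rate + 30.
Linear in policy_rate, so extremes are at the endpoints: policy_rate = -2 gives inflation = 26; policy_rate = 11 gives inflation = 52.

26 to 52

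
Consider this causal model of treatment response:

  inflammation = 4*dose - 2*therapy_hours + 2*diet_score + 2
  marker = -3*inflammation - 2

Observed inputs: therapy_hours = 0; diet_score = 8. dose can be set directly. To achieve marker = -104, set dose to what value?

Substituting into the inflammation equation gives inflammation = 4*dose + 18.
Substituting into the marker equation gives marker = -12*dose - 56.
Solve -12*dose - 56 = -104: dose = (-104 + 56) / -12 = 4.

dose = 4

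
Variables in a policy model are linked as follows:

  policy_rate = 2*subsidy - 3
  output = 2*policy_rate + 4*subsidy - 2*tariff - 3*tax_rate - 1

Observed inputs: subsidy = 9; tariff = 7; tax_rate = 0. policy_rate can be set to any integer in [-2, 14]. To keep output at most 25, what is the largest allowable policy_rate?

Intervening on policy_rate fixes its value directly, overriding its dependence on subsidy.
Substituting into the output equation gives output = 2*policy_rate + 21.
Require 2*policy_rate + 21 ≤ 25, so policy_rate ≤ 2.
The largest integer in [-2, 14] satisfying this is 2.

policy_rate = 2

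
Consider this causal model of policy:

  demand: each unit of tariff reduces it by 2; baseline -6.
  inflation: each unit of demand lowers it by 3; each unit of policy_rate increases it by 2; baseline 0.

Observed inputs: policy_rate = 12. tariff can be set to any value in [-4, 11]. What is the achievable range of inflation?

18 to 108

Substituting into the inflation equation gives inflation = 6*tariff + 42.
Linear in tariff, so extremes are at the endpoints: tariff = -4 gives inflation = 18; tariff = 11 gives inflation = 108.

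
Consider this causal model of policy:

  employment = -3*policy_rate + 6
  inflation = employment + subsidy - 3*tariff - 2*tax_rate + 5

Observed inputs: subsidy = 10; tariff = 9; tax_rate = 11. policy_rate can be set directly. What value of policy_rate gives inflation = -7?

policy_rate = -7

Substituting into the inflation equation gives inflation = -3*policy_rate - 28.
Solve -3*policy_rate - 28 = -7: policy_rate = (-7 + 28) / -3 = -7.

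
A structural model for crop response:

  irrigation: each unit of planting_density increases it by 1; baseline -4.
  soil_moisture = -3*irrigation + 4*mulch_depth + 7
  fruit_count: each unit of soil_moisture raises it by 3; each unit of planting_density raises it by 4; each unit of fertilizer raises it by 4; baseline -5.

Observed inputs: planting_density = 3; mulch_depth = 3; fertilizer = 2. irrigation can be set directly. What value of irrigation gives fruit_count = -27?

Intervening on irrigation fixes its value directly, overriding its dependence on planting_density.
Substituting into the soil_moisture equation gives soil_moisture = -3*irrigation + 19.
Substituting into the fruit_count equation gives fruit_count = -9*irrigation + 72.
Solve -9*irrigation + 72 = -27: irrigation = (-27 - 72) / -9 = 11.

irrigation = 11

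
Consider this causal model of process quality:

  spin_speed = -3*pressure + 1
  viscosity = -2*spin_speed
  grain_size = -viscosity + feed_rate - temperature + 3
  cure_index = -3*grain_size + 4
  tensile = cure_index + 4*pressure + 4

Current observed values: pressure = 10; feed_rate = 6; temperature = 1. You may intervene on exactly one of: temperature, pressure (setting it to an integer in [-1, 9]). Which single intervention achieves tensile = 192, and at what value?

set temperature = -1

Intervening on temperature: with other inputs at their observed values, tensile = 3*temperature + 195. Solving for 192 gives temperature = -1, within [-1, 9].
Intervening on pressure: tensile = 22*pressure - 22. Reaching 192 requires pressure = 107/11, not an integer.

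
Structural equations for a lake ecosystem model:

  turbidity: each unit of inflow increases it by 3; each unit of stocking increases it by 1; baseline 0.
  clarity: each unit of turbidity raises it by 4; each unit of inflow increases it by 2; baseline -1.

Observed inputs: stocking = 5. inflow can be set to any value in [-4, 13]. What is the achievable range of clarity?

Substituting into the turbidity equation gives turbidity = 3*inflow + 5.
Substituting into the clarity equation gives clarity = 14*inflow + 19.
Linear in inflow, so extremes are at the endpoints: inflow = -4 gives clarity = -37; inflow = 13 gives clarity = 201.

-37 to 201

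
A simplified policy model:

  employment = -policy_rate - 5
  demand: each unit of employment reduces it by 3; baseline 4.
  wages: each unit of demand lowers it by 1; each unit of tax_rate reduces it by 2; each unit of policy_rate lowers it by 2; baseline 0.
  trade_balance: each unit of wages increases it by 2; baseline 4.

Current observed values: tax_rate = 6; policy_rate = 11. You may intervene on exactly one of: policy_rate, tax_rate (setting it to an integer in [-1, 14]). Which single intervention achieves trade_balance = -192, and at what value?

Intervening on policy_rate: trade_balance = -10*policy_rate - 58. Reaching -192 requires policy_rate = 67/5, not an integer.
Intervening on tax_rate: with other inputs at their observed values, trade_balance = -4*tax_rate - 144. Solving for -192 gives tax_rate = 12, within [-1, 14].

set tax_rate = 12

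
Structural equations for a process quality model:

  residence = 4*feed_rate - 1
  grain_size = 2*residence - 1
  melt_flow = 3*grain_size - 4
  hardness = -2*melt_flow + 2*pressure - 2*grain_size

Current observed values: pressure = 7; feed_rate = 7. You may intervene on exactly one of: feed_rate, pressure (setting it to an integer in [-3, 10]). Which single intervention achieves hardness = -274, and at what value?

Intervening on feed_rate: with other inputs at their observed values, hardness = -64*feed_rate + 46. Solving for -274 gives feed_rate = 5, within [-3, 10].
Intervening on pressure: hardness = 2*pressure - 416. Reaching -274 requires pressure = 71, outside [-3, 10].

set feed_rate = 5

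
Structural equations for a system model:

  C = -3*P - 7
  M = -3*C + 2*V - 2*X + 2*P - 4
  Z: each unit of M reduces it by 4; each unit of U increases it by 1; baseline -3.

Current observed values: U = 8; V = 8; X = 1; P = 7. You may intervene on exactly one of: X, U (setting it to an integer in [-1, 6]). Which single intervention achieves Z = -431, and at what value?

Intervening on X: Z = 8*X - 435. Reaching -431 requires X = 1/2, not an integer.
Intervening on U: with other inputs at their observed values, Z = U - 435. Solving for -431 gives U = 4, within [-1, 6].

set U = 4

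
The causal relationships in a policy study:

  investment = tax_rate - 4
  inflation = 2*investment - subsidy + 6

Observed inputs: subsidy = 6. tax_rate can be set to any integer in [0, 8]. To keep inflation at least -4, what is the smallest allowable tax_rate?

tax_rate = 2

Substituting into the inflation equation gives inflation = 2*tax_rate - 8.
Require 2*tax_rate - 8 ≥ -4, so tax_rate ≥ 2.
The smallest integer in [0, 8] satisfying this is 2.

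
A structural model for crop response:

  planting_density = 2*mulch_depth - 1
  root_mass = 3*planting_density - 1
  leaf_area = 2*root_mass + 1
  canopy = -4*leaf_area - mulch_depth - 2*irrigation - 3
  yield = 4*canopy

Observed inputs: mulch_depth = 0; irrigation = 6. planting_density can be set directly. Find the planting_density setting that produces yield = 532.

Intervening on planting_density fixes its value directly, overriding its dependence on mulch_depth.
Substituting into the leaf_area equation gives leaf_area = 6*planting_density - 1.
This gives canopy = -24*planting_density - 11.
Substituting into the yield equation gives yield = -96*planting_density - 44.
Solve -96*planting_density - 44 = 532: planting_density = (532 + 44) / -96 = -6.

planting_density = -6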